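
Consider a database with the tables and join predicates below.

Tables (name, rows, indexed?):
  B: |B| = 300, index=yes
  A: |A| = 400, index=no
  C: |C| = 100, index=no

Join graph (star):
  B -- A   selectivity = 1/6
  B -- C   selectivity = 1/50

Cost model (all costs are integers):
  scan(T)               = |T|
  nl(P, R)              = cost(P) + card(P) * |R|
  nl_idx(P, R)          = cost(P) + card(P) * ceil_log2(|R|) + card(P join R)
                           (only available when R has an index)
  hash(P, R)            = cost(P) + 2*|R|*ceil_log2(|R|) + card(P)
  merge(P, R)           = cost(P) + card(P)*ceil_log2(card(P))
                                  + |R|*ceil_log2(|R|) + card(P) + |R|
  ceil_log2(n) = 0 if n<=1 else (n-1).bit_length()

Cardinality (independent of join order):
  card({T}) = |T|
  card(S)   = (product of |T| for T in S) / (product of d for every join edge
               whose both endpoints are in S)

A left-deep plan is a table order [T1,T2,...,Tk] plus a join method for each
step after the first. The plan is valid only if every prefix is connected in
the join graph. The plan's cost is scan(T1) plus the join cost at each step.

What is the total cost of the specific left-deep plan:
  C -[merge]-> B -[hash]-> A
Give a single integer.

step 1: scan C: cost=100, card=100
step 2: join B via merge
    card(P join B) = 100*300/(50) = 600
    cost = 100 + 100*7 + 300*9 + 100 + 300 = 3900
step 3: join A via hash
    card(P join A) = 600*400/(6) = 40000
    cost = 3900 + 2*400*9 + 600 = 11700

11700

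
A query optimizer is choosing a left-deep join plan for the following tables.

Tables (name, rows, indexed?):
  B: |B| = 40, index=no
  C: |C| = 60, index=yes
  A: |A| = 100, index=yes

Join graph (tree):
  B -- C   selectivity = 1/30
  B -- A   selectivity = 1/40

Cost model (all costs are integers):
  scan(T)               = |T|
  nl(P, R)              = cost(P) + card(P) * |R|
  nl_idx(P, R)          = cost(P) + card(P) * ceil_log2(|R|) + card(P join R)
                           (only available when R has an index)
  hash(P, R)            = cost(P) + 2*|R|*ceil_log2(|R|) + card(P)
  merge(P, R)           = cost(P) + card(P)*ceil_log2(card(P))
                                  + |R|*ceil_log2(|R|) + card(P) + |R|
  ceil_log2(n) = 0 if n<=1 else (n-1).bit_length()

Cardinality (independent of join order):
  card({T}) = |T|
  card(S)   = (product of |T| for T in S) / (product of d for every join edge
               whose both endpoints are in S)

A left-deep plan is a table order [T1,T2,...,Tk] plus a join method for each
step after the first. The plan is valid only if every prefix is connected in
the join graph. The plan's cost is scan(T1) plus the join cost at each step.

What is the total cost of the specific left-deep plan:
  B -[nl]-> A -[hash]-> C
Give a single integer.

4860

step 1: scan B: cost=40, card=40
step 2: join A via nl
    card(P join A) = 40*100/(40) = 100
    cost = 40 + 40*100 = 4040
step 3: join C via hash
    card(P join C) = 100*60/(30) = 200
    cost = 4040 + 2*60*6 + 100 = 4860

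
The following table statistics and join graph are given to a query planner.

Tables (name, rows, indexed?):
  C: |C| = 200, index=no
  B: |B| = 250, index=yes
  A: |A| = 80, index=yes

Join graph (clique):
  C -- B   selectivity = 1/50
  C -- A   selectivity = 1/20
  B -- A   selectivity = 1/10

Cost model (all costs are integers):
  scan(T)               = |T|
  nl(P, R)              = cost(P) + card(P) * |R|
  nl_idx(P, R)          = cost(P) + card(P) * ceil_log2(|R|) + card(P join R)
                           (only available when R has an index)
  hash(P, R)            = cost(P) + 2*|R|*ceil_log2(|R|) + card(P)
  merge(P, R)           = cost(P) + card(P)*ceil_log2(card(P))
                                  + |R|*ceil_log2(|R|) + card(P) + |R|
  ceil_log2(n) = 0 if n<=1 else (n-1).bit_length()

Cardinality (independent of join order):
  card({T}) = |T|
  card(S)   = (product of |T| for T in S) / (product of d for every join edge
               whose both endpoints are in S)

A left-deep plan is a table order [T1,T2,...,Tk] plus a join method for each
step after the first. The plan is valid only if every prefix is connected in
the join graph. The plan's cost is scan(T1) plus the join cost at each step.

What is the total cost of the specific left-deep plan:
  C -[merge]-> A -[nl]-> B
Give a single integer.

step 1: scan C: cost=200, card=200
step 2: join A via merge
    card(P join A) = 200*80/(20) = 800
    cost = 200 + 200*8 + 80*7 + 200 + 80 = 2640
step 3: join B via nl
    card(P join B) = 800*250/(50*10) = 400
    cost = 2640 + 800*250 = 202640

202640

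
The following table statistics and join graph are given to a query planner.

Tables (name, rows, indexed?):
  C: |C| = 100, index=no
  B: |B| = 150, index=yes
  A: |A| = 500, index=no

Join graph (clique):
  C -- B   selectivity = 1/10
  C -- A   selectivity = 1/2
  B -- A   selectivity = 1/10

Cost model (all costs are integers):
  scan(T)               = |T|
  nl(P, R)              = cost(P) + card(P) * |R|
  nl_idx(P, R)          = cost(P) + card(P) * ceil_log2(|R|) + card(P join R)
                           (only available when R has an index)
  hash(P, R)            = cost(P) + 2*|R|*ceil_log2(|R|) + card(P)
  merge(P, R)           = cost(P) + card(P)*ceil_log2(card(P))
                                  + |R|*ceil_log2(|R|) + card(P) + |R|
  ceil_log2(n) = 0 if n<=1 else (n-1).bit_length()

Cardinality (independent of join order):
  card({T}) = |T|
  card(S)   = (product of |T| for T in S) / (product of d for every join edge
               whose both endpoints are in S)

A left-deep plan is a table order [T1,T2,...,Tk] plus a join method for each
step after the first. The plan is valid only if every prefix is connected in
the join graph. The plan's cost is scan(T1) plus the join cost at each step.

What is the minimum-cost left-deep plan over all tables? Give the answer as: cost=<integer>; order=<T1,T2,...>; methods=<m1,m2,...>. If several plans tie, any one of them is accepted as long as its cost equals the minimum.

Selinger DP (subsets sized 1..n):
  {C}: scan cost=100, card=100
  {B}: scan cost=150, card=150
  {A}: scan cost=500, card=500
  {BC}: card=1500; try (C,hash)→1700, (B,merge)→2250, (C,merge)→2300, (B,nl_idx)→2400, (B,hash)→2600, (B,nl)→15100 …(+1); best=1700 via (C,hash)
  {AC}: card=25000; try (C,hash)→2400, (A,merge)→5900, (C,merge)→6300, (A,hash)→9200, (A,nl)→50100, (C,nl)→50500; best=2400 via (C,hash)
  {AB}: card=7500; try (B,hash)→3400, (A,merge)→6500, (B,merge)→6850, (A,hash)→9300, (B,nl_idx)→12000, (A,nl)→75150 …(+1); best=3400 via (B,hash)
  {ABC}: card=37500; try (A,hash)→12200, (C,hash)→12300, (A,merge)→24700, (B,hash)→29800, (C,merge)→109200, (B,nl_idx)→239900 …(+4); best=12200 via (A,hash)

cost=12200; order=B,C,A; methods=hash,hash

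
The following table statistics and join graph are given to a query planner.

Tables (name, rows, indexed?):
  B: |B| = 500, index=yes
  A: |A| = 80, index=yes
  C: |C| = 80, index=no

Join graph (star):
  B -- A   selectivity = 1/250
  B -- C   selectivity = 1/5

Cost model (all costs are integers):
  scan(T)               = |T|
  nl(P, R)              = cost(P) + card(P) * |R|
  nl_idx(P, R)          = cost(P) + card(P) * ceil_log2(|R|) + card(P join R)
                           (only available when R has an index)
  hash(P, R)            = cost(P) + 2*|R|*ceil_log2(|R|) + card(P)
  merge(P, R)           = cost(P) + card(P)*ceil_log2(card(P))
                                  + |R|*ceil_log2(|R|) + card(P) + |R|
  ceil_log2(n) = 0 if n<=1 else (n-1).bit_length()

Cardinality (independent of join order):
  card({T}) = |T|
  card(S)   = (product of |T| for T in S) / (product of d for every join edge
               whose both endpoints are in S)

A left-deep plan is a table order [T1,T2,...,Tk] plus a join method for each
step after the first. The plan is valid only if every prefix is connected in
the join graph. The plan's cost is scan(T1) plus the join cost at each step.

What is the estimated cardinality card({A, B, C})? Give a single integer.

2560

Tables in S: A(80), B(500), C(80)
Edges inside S: B-A(d=250), B-C(d=5)
numerator = 80 * 500 * 80 = 3200000
denominator = 250 * 5 = 1250
card(S) = 3200000 / 1250 = 2560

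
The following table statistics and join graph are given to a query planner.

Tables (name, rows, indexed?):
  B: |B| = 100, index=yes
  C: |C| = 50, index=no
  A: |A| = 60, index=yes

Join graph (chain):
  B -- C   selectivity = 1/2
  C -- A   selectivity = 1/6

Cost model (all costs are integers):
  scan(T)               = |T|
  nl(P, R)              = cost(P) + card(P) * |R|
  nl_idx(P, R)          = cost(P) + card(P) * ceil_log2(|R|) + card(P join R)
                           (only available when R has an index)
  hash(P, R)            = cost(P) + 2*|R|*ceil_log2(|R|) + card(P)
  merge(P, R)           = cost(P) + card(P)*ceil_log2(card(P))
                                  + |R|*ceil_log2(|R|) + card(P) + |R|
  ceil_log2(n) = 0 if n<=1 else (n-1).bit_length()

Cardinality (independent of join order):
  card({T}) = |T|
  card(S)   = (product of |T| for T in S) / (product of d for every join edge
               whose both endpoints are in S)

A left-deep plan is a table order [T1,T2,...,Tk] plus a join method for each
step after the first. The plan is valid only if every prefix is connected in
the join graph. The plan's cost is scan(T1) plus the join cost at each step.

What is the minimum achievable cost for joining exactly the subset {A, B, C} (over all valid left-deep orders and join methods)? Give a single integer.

Selinger DP over subsets of {A,B,C}:
  {B}: scan cost=100, card=100
  {C}: scan cost=50, card=50
  {A}: scan cost=60, card=60
  {BC}: card=2500; try (C,hash)→800, (B,merge)→1200, (C,merge)→1250, (B,hash)→1500, (B,nl_idx)→2900, (B,nl)→5050 …(+1); best=800 via (C,hash)
  {AC}: card=500; try (C,hash)→720, (A,hash)→820, (A,merge)→820, (C,merge)→830, (A,nl_idx)→850, (A,nl)→3050 …(+1); best=720 via (C,hash)
  {ABC}: card=25000; try (B,hash)→2620, (A,hash)→4020, (B,merge)→6520, (B,nl_idx)→29220, (A,merge)→33720, (A,nl_idx)→40800 …(+2); best=2620 via (B,hash)

2620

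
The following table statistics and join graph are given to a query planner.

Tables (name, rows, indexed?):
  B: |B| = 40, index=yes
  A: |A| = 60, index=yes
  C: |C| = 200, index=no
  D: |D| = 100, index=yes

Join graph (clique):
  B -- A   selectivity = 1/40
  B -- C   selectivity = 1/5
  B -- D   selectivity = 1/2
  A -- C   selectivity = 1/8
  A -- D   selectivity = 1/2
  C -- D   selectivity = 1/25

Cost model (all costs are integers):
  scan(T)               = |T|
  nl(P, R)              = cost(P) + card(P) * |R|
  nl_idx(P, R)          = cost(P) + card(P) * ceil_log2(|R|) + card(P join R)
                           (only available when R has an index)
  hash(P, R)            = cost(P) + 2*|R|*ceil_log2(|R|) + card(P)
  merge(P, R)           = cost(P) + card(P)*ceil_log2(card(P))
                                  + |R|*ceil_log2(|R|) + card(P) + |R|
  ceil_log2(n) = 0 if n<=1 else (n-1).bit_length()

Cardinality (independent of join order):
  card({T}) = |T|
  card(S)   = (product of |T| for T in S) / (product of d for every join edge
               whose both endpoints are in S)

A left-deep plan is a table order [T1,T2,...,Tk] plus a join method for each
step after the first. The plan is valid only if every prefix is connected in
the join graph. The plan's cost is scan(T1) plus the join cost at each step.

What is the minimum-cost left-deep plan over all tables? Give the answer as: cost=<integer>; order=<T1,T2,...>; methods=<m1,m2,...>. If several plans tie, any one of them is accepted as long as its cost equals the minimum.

Selinger DP (subsets sized 1..n):
  {B}: scan cost=40, card=40
  {A}: scan cost=60, card=60
  {C}: scan cost=200, card=200
  {D}: scan cost=100, card=100
  {AB}: card=60; try (A,nl_idx)→340, (B,nl_idx)→480, (B,hash)→600, (A,merge)→740, (B,merge)→760, (A,hash)→800 …(+2); best=340 via (A,nl_idx)
  {BC}: card=1600; try (B,hash)→880, (C,merge)→2120, (B,merge)→2280, (B,nl_idx)→3000, (C,hash)→3280, (C,nl)→8040 …(+1); best=880 via (B,hash)
  {BD}: card=2000; try (B,hash)→680, (D,merge)→1120, (B,merge)→1180, (D,hash)→1480, (D,nl_idx)→2320, (B,nl_idx)→2700 …(+2); best=680 via (B,hash)
  {AC}: card=1500; try (A,hash)→1120, (C,merge)→2280, (A,merge)→2420, (A,nl_idx)→2900, (C,hash)→3320, (C,nl)→12060 …(+1); best=1120 via (A,hash)
  {AD}: card=3000; try (A,hash)→920, (D,merge)→1280, (A,merge)→1320, (D,hash)→1520, (D,nl_idx)→3480, (A,nl_idx)→3700 …(+2); best=920 via (A,hash)
  {CD}: card=800; try (D,hash)→1800, (D,nl_idx)→2400, (C,merge)→2700, (D,merge)→2800, (C,hash)→3400, (C,nl)→20100 …(+1); best=1800 via (D,hash)
  {ABC}: card=300; try (C,merge)→2560, (B,hash)→3100, (A,hash)→3200, (C,hash)→3600, (B,nl_idx)→10420, (A,nl_idx)→10780 …(+5); best=2560 via (C,merge)
  {ABD}: card=1500; try (D,merge)→1560, (D,hash)→1800, (D,nl_idx)→2260, (A,hash)→3400, (B,hash)→4400, (D,nl)→6340 …(+6); best=1560 via (D,merge)
  {BCD}: card=3200; try (B,hash)→3080, (D,hash)→3880, (C,hash)→5880, (B,nl_idx)→9800, (B,merge)→10880, (D,nl_idx)→15280 …(+5); best=3080 via (B,hash)
  {ACD}: card=3000; try (A,hash)→3320, (D,hash)→4020, (C,hash)→7120, (A,nl_idx)→9600, (A,merge)→11020, (D,nl_idx)→14620 …(+5); best=3320 via (A,hash)
  {ABCD}: card=300; try (D,hash)→4260, (D,nl_idx)→4960, (C,hash)→6260, (D,merge)→6360, (B,hash)→6800, (A,hash)→7000 …(+9); best=4260 via (D,hash)

cost=4260; order=B,A,C,D; methods=nl_idx,merge,hash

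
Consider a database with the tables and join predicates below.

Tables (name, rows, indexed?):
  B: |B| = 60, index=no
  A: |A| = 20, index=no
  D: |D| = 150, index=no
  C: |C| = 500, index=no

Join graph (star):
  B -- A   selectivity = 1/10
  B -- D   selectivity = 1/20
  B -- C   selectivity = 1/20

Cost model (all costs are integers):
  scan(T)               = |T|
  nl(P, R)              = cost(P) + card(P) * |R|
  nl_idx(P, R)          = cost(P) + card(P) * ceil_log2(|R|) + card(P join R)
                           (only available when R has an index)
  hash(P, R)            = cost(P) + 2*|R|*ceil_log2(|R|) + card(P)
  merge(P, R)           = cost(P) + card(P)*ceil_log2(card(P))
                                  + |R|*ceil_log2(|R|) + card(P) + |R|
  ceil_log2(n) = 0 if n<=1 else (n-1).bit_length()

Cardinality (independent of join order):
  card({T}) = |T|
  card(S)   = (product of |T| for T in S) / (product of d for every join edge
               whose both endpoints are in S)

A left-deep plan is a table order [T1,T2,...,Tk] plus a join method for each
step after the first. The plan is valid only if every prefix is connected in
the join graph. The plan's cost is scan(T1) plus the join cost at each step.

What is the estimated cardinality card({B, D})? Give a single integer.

Tables in S: B(60), D(150)
Edges inside S: B-D(d=20)
numerator = 60 * 150 = 9000
denominator = 20 = 20
card(S) = 9000 / 20 = 450

450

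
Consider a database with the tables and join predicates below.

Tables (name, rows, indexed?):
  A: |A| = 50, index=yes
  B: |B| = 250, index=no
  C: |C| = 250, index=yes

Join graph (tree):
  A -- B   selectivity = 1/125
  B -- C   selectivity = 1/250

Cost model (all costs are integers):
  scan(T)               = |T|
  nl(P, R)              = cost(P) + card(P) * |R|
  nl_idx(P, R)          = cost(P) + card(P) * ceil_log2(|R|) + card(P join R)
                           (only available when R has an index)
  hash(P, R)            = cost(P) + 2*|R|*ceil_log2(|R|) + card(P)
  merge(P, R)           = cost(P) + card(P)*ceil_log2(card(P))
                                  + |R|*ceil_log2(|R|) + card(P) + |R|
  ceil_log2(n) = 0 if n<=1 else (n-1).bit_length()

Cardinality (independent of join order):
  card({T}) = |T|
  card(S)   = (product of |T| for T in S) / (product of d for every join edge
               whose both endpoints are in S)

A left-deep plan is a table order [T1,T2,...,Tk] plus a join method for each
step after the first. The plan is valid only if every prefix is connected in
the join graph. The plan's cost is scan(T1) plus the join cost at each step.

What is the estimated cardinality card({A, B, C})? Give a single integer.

Tables in S: A(50), B(250), C(250)
Edges inside S: A-B(d=125), B-C(d=250)
numerator = 50 * 250 * 250 = 3125000
denominator = 125 * 250 = 31250
card(S) = 3125000 / 31250 = 100

100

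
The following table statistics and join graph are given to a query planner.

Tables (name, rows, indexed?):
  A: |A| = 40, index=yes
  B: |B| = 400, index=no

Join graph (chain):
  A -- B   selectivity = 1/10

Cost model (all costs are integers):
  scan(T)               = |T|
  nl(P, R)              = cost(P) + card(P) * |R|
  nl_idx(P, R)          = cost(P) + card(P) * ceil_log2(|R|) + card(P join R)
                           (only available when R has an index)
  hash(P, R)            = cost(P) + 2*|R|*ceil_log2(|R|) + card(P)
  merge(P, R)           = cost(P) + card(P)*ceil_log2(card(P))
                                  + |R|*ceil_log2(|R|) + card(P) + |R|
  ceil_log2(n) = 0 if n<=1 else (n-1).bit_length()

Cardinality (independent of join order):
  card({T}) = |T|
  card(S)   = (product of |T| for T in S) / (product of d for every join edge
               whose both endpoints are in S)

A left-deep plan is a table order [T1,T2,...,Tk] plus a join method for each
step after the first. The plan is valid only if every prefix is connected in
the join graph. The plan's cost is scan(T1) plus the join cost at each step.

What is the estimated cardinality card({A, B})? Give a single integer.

1600

Tables in S: A(40), B(400)
Edges inside S: A-B(d=10)
numerator = 40 * 400 = 16000
denominator = 10 = 10
card(S) = 16000 / 10 = 1600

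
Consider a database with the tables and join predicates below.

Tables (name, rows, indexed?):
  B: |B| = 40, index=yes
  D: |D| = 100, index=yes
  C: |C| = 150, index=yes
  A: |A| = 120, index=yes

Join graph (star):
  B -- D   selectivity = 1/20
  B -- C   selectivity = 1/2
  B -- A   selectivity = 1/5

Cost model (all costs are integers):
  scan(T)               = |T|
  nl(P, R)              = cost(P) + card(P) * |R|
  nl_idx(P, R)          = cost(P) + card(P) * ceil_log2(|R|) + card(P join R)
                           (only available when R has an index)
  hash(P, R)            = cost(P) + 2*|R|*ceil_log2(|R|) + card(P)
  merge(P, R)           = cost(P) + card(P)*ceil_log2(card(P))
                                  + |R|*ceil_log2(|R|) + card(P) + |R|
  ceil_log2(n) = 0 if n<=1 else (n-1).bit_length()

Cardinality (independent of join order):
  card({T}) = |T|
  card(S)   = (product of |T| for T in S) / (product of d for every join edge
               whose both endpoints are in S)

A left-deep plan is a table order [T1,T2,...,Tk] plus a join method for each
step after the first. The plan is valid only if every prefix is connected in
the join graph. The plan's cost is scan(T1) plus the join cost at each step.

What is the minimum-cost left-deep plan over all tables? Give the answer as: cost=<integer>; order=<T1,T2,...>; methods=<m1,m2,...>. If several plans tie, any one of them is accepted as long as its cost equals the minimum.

Selinger DP (subsets sized 1..n):
  {B}: scan cost=40, card=40
  {D}: scan cost=100, card=100
  {C}: scan cost=150, card=150
  {A}: scan cost=120, card=120
  {BD}: card=200; try (D,nl_idx)→520, (B,hash)→680, (B,nl_idx)→900, (D,merge)→1120, (B,merge)→1180, (D,hash)→1480 …(+2); best=520 via (D,nl_idx)
  {BC}: card=3000; try (B,hash)→780, (C,merge)→1670, (B,merge)→1780, (C,hash)→2480, (C,nl_idx)→3360, (B,nl_idx)→4050 …(+2); best=780 via (B,hash)
  {AB}: card=960; try (B,hash)→720, (A,merge)→1280, (A,nl_idx)→1280, (B,merge)→1360, (A,hash)→1760, (B,nl_idx)→1800 …(+2); best=720 via (B,hash)
  {BCD}: card=15000; try (C,hash)→3120, (C,merge)→3670, (D,hash)→5180, (C,nl_idx)→17120, (C,nl)→30520, (D,nl_idx)→36780 …(+2); best=3120 via (C,hash)
  {ABD}: card=4800; try (A,hash)→2400, (D,hash)→3080, (A,merge)→3280, (A,nl_idx)→6720, (D,merge)→12080, (D,nl_idx)→12240 …(+2); best=2400 via (A,hash)
  {ABC}: card=72000; try (C,hash)→4080, (A,hash)→5460, (C,merge)→12630, (A,merge)→40740, (C,nl_idx)→80400, (A,nl_idx)→93780 …(+2); best=4080 via (C,hash)
  {ABCD}: card=360000; try (C,hash)→9600, (A,hash)→19800, (C,merge)→70950, (D,hash)→77480, (A,merge)→229080, (C,nl_idx)→400800 …(+6); best=9600 via (C,hash)

cost=9600; order=B,D,A,C; methods=nl_idx,hash,hash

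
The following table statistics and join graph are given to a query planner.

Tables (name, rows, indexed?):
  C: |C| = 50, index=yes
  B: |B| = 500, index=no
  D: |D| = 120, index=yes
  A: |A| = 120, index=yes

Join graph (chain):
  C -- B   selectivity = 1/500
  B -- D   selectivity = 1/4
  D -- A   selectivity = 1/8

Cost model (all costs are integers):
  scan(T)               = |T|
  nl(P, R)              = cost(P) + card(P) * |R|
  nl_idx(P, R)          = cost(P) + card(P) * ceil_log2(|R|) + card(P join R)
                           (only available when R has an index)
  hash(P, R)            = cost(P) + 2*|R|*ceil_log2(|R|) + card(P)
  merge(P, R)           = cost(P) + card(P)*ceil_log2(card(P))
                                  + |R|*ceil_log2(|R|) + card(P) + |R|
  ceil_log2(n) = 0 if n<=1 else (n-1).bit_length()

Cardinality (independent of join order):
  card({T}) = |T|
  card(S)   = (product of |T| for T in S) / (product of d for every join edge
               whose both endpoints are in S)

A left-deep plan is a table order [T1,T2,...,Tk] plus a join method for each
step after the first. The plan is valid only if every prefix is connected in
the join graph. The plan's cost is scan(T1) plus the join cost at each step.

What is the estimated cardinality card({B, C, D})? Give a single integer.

1500

Tables in S: B(500), C(50), D(120)
Edges inside S: C-B(d=500), B-D(d=4)
numerator = 500 * 50 * 120 = 3000000
denominator = 500 * 4 = 2000
card(S) = 3000000 / 2000 = 1500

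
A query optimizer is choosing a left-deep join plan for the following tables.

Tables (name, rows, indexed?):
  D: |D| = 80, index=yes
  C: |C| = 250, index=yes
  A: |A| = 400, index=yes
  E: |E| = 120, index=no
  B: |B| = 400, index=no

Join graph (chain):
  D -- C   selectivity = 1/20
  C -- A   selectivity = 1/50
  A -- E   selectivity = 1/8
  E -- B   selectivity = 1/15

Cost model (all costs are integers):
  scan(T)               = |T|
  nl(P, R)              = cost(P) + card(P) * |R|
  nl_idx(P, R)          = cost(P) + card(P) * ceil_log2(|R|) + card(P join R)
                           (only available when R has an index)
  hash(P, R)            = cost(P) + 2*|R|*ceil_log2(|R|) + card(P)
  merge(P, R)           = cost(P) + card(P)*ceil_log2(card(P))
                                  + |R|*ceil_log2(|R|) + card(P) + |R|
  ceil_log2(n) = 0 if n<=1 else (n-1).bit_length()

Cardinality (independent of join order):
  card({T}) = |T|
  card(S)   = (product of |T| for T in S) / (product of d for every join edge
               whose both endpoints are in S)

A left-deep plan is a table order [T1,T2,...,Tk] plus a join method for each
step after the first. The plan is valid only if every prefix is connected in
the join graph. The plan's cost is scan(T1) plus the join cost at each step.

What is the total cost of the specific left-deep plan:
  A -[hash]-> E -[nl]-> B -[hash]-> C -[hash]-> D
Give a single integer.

3367600

step 1: scan A: cost=400, card=400
step 2: join E via hash
    card(P join E) = 400*120/(8) = 6000
    cost = 400 + 2*120*7 + 400 = 2480
step 3: join B via nl
    card(P join B) = 6000*400/(15) = 160000
    cost = 2480 + 6000*400 = 2402480
step 4: join C via hash
    card(P join C) = 160000*250/(50) = 800000
    cost = 2402480 + 2*250*8 + 160000 = 2566480
step 5: join D via hash
    card(P join D) = 800000*80/(20) = 3200000
    cost = 2566480 + 2*80*7 + 800000 = 3367600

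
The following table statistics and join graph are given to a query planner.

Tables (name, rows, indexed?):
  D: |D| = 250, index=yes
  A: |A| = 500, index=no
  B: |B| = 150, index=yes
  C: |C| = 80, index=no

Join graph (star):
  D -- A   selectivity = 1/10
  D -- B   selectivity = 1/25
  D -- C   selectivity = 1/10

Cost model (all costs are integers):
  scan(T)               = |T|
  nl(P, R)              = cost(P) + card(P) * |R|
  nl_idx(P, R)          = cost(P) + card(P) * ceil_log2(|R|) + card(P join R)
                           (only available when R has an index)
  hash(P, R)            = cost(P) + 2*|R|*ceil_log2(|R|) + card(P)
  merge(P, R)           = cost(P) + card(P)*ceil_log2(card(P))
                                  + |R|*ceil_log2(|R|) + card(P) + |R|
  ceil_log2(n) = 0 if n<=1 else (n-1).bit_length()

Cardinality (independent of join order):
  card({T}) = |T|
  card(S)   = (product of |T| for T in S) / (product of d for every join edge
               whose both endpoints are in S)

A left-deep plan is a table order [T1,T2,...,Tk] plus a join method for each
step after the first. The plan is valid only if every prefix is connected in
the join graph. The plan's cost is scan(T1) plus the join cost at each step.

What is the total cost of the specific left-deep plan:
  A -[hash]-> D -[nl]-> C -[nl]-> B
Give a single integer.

step 1: scan A: cost=500, card=500
step 2: join D via hash
    card(P join D) = 500*250/(10) = 12500
    cost = 500 + 2*250*8 + 500 = 5000
step 3: join C via nl
    card(P join C) = 12500*80/(10) = 100000
    cost = 5000 + 12500*80 = 1005000
step 4: join B via nl
    card(P join B) = 100000*150/(25) = 600000
    cost = 1005000 + 100000*150 = 16005000

16005000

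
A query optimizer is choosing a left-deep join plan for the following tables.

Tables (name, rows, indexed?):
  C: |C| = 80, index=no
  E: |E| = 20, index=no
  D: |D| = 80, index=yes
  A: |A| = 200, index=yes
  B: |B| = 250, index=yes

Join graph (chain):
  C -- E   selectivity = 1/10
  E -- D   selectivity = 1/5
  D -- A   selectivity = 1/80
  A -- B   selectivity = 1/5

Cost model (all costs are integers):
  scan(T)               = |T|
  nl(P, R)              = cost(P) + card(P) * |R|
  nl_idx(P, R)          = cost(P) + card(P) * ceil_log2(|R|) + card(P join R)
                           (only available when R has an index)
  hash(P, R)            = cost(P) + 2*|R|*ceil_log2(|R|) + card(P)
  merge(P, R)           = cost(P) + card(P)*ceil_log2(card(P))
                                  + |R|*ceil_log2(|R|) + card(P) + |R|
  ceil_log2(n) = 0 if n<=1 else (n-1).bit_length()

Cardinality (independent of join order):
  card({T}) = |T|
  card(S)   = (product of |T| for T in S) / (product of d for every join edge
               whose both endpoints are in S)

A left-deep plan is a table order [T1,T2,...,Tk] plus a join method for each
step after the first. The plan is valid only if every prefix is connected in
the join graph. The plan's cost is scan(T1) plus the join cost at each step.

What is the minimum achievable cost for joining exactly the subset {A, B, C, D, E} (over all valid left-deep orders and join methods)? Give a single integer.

Selinger DP over subsets of {A,B,C,D,E}:
  {C}: scan cost=80, card=80
  {E}: scan cost=20, card=20
  {D}: scan cost=80, card=80
  {A}: scan cost=200, card=200
  {B}: scan cost=250, card=250
  {CE}: card=160; try (E,hash)→360, (C,merge)→780, (E,merge)→840, (C,hash)→1160, (C,nl)→1620, (E,nl)→1680; best=360 via (E,hash)
  {DE}: card=320; try (E,hash)→360, (D,nl_idx)→480, (D,merge)→780, (E,merge)→840, (D,hash)→1160, (D,nl)→1620 …(+1); best=360 via (E,hash)
  {AD}: card=200; try (A,nl_idx)→920, (D,hash)→1520, (D,nl_idx)→1800, (A,merge)→2520, (D,merge)→2640, (A,hash)→3360 …(+2); best=920 via (A,nl_idx)
  {AB}: card=10000; try (A,hash)→3700, (B,merge)→4250, (A,merge)→4300, (B,hash)→4400, (B,nl_idx)→11800, (A,nl_idx)→12250 …(+2); best=3700 via (A,hash)
  {CDE}: card=2560; try (D,hash)→1640, (C,hash)→1800, (D,merge)→2440, (D,nl_idx)→4040, (C,merge)→4200, (D,nl)→13160 …(+1); best=1640 via (D,hash)
  {ADE}: card=800; try (E,hash)→1320, (E,merge)→2840, (A,nl_idx)→3720, (A,hash)→3880, (E,nl)→4920, (A,merge)→5360 …(+1); best=1320 via (E,hash)
  {ABD}: card=10000; try (B,merge)→4970, (B,hash)→5120, (B,nl_idx)→12520, (D,hash)→14820, (B,nl)→50920, (D,nl_idx)→83700 …(+2); best=4970 via (B,merge)
  {ACDE}: card=6400; try (C,hash)→3240, (A,hash)→7400, (C,merge)→10760, (A,nl_idx)→28520, (A,merge)→36720, (C,nl)→65320 …(+1); best=3240 via (C,hash)
  {ABDE}: card=40000; try (B,hash)→6120, (B,merge)→12370, (E,hash)→15170, (B,nl_idx)→47720, (E,merge)→155090, (B,nl)→201320 …(+1); best=6120 via (B,hash)
  {ABCDE}: card=320000; try (B,hash)→13640, (C,hash)→47240, (B,merge)→95090, (B,nl_idx)→374440, (C,merge)→686760, (B,nl)→1603240 …(+1); best=13640 via (B,hash)

13640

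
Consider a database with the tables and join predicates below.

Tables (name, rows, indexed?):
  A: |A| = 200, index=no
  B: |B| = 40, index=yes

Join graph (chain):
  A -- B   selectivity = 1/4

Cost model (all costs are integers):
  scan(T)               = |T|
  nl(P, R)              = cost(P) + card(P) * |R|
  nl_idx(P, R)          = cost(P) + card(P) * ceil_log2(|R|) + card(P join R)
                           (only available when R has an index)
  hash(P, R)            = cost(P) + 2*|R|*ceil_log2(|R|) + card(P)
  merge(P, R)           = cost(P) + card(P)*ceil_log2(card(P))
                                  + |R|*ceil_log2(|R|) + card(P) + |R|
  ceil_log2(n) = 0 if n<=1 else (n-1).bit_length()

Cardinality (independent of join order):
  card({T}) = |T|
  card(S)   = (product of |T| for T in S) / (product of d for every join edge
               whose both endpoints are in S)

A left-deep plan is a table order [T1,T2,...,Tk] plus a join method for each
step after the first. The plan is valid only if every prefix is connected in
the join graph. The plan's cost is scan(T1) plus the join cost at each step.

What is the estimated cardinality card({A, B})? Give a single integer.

2000

Tables in S: A(200), B(40)
Edges inside S: A-B(d=4)
numerator = 200 * 40 = 8000
denominator = 4 = 4
card(S) = 8000 / 4 = 2000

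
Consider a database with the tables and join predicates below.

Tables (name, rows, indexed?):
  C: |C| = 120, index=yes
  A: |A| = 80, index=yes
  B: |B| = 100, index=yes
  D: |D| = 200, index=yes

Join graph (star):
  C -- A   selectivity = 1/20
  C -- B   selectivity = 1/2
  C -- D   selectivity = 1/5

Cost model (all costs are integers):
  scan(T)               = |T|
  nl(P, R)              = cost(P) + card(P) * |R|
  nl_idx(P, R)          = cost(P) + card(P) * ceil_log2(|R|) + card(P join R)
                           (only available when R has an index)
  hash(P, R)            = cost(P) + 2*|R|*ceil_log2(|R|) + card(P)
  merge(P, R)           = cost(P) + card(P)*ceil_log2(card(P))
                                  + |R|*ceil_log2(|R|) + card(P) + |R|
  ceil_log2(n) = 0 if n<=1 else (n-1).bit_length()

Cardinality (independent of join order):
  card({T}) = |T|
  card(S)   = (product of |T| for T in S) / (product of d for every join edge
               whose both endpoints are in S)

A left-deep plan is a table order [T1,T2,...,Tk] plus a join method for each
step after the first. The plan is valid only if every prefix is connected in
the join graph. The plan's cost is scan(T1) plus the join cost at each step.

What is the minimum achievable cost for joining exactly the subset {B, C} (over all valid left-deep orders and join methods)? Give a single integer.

Selinger DP over subsets of {B,C}:
  {C}: scan cost=120, card=120
  {B}: scan cost=100, card=100
  {BC}: card=6000; try (B,hash)→1640, (C,merge)→1860, (C,hash)→1880, (B,merge)→1880, (C,nl_idx)→6800, (B,nl_idx)→6960 …(+2); best=1640 via (B,hash)

1640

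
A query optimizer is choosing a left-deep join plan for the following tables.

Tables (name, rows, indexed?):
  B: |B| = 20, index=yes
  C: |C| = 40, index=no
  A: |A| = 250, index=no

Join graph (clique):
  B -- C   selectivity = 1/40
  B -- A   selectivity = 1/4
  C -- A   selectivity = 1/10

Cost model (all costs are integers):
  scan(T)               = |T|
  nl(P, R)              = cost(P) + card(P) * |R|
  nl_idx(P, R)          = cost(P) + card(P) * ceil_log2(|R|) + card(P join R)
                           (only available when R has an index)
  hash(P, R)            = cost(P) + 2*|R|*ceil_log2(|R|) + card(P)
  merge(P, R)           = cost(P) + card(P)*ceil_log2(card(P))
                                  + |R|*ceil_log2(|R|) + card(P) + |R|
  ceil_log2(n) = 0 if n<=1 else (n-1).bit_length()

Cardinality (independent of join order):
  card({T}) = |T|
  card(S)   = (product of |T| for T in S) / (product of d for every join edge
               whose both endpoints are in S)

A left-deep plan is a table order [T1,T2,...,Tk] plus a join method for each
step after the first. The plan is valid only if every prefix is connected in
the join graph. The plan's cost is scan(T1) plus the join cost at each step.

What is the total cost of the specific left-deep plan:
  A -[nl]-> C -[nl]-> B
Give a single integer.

step 1: scan A: cost=250, card=250
step 2: join C via nl
    card(P join C) = 250*40/(10) = 1000
    cost = 250 + 250*40 = 10250
step 3: join B via nl
    card(P join B) = 1000*20/(40*4) = 125
    cost = 10250 + 1000*20 = 30250

30250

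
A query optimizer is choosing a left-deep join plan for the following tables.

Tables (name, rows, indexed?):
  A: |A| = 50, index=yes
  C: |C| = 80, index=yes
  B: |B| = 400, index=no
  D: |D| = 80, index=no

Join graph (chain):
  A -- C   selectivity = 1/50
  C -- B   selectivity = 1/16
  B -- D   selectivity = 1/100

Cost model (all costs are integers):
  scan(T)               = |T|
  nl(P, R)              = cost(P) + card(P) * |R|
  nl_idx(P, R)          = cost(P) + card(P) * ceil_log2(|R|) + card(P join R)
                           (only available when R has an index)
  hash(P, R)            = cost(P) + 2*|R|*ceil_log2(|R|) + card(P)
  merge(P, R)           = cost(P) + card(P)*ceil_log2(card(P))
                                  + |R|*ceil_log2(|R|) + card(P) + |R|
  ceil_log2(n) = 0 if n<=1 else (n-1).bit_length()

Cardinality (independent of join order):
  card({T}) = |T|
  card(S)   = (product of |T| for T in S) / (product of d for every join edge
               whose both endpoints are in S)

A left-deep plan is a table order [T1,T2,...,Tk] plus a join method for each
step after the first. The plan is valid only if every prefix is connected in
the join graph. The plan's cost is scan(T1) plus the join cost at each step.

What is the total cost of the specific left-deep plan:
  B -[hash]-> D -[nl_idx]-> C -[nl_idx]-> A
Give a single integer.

step 1: scan B: cost=400, card=400
step 2: join D via hash
    card(P join D) = 400*80/(100) = 320
    cost = 400 + 2*80*7 + 400 = 1920
step 3: join C via nl_idx
    card(P join C) = 320*80/(16) = 1600
    cost = 1920 + 320*7 + 1600 = 5760
step 4: join A via nl_idx
    card(P join A) = 1600*50/(50) = 1600
    cost = 5760 + 1600*6 + 1600 = 16960

16960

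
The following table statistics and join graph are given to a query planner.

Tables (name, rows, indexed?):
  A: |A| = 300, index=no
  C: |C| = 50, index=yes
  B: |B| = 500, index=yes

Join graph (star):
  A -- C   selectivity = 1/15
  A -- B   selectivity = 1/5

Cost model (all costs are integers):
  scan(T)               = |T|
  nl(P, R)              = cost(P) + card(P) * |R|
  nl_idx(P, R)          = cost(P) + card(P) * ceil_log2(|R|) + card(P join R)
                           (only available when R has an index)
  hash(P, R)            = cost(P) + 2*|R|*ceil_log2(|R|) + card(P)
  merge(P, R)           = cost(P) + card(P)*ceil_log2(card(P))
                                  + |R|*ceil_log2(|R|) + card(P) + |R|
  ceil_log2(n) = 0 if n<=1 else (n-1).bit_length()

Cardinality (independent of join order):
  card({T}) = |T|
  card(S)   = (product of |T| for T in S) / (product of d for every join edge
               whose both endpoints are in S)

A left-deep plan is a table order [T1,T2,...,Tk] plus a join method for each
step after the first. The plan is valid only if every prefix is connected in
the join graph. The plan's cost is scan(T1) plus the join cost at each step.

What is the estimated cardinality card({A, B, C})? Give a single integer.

Tables in S: A(300), B(500), C(50)
Edges inside S: A-C(d=15), A-B(d=5)
numerator = 300 * 500 * 50 = 7500000
denominator = 15 * 5 = 75
card(S) = 7500000 / 75 = 100000

100000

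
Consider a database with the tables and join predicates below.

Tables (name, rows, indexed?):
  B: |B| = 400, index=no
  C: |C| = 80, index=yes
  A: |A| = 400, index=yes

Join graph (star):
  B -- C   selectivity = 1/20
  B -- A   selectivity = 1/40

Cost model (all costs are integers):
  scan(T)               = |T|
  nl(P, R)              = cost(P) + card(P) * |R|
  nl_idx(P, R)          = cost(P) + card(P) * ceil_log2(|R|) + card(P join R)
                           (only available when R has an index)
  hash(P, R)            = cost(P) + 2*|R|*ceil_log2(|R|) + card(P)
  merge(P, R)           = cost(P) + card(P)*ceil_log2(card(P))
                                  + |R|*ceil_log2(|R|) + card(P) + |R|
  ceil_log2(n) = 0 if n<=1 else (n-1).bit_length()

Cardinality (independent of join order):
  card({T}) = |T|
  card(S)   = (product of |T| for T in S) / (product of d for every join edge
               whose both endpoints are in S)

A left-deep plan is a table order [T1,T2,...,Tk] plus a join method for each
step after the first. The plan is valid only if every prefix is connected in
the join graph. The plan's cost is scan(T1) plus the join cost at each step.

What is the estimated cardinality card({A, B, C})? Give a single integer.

Tables in S: A(400), B(400), C(80)
Edges inside S: B-C(d=20), B-A(d=40)
numerator = 400 * 400 * 80 = 12800000
denominator = 20 * 40 = 800
card(S) = 12800000 / 800 = 16000

16000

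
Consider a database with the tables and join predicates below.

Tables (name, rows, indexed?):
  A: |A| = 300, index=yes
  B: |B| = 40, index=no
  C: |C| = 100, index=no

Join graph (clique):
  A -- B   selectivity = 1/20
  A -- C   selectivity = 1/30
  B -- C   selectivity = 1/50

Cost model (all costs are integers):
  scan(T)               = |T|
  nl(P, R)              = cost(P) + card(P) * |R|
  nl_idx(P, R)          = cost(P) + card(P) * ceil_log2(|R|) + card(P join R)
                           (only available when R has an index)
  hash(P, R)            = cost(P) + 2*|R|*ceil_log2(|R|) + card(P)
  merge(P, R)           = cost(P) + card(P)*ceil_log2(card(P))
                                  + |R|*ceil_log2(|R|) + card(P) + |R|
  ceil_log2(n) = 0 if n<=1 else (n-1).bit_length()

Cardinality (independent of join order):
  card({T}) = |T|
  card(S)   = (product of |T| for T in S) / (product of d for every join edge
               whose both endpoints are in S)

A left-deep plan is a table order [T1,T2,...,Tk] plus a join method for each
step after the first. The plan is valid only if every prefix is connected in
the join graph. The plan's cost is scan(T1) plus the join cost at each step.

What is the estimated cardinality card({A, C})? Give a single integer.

1000

Tables in S: A(300), C(100)
Edges inside S: A-C(d=30)
numerator = 300 * 100 = 30000
denominator = 30 = 30
card(S) = 30000 / 30 = 1000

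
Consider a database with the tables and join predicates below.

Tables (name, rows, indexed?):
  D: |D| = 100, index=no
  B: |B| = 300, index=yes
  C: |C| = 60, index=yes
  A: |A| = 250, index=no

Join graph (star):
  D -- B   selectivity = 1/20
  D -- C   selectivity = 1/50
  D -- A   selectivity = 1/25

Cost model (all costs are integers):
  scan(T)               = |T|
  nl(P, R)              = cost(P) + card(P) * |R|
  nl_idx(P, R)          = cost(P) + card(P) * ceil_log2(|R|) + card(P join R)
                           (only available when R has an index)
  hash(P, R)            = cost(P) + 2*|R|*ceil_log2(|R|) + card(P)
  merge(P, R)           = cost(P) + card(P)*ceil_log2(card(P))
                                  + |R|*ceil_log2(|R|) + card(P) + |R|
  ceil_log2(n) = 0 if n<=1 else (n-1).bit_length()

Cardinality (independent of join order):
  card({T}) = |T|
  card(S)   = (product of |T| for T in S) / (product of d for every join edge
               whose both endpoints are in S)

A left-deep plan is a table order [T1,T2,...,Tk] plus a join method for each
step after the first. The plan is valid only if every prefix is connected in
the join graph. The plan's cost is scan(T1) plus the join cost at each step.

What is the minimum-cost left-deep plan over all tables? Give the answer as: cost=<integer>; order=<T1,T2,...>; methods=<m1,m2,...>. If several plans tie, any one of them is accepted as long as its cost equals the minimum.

cost=9500; order=D,C,B,A; methods=nl_idx,nl_idx,hash

Selinger DP (subsets sized 1..n):
  {D}: scan cost=100, card=100
  {B}: scan cost=300, card=300
  {C}: scan cost=60, card=60
  {A}: scan cost=250, card=250
  {BD}: card=1500; try (D,hash)→2000, (B,nl_idx)→2500, (B,merge)→3900, (D,merge)→4100, (B,hash)→5600, (B,nl)→30100 …(+1); best=2000 via (D,hash)
  {CD}: card=120; try (C,nl_idx)→820, (C,hash)→920, (D,merge)→1280, (C,merge)→1320, (D,hash)→1520, (D,nl)→6060 …(+1); best=820 via (C,nl_idx)
  {AD}: card=1000; try (D,hash)→1900, (A,merge)→3150, (D,merge)→3300, (A,hash)→4200, (A,nl)→25100, (D,nl)→25250; best=1900 via (D,hash)
  {BCD}: card=1800; try (B,nl_idx)→3700, (C,hash)→4220, (B,merge)→4780, (B,hash)→6340, (C,nl_idx)→12800, (C,merge)→20420 …(+2); best=3700 via (B,nl_idx)
  {ABD}: card=15000; try (A,hash)→7500, (B,hash)→8300, (B,merge)→15900, (A,merge)→22250, (B,nl_idx)→25900, (B,nl)→301900 …(+1); best=7500 via (A,hash)
  {ACD}: card=1200; try (C,hash)→3620, (A,merge)→4030, (A,hash)→4940, (C,nl_idx)→9100, (C,merge)→13320, (A,nl)→30820 …(+1); best=3620 via (C,hash)
  {ABCD}: card=18000; try (A,hash)→9500, (B,hash)→10220, (B,merge)→21020, (C,hash)→23220, (A,merge)→27550, (B,nl_idx)→32420 …(+5); best=9500 via (A,hash)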